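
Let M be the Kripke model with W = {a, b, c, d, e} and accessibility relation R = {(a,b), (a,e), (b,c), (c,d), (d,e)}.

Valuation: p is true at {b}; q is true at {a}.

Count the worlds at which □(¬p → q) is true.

1

a: successors {b, e}; ¬p → q there: b:T, e:F. ✗
b: successors {c}; ¬p → q there: c:F. ✗
c: successors {d}; ¬p → q there: d:F. ✗
d: successors {e}; ¬p → q there: e:F. ✗
e: no successors, so □(¬p → q) holds vacuously. ✓
Satisfying worlds: {e}.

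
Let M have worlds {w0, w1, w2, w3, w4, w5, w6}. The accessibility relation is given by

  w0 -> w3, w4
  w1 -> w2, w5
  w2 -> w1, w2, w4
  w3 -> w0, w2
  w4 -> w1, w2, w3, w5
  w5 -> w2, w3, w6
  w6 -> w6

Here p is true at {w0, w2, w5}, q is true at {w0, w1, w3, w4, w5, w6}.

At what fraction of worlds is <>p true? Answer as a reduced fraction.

5/7

w0: successors {w3, w4}; p there: w3:F, w4:F. ✗
w1: successors {w2, w5}; p there: w2:T, w5:T. ✓
w2: successors {w1, w2, w4}; p there: w1:F, w2:T, w4:F. ✓
w3: successors {w0, w2}; p there: w0:T, w2:T. ✓
w4: successors {w1, w2, w3, w5}; p there: w1:F, w2:T, w3:F, w5:T. ✓
w5: successors {w2, w3, w6}; p there: w2:T, w3:F, w6:F. ✓
w6: successors {w6}; p there: w6:F. ✗
That's 5 of 7 worlds, so 5/7.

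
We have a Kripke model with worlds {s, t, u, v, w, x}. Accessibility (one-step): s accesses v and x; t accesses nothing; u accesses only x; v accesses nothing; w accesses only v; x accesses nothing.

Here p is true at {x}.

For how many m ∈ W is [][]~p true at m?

s: successors {v, x}; []~p there: v:T, x:T. ✓
t: no successors, so [][]~p holds vacuously. ✓
u: successors {x}; []~p there: x:T. ✓
v: no successors, so [][]~p holds vacuously. ✓
w: successors {v}; []~p there: v:T. ✓
x: no successors, so [][]~p holds vacuously. ✓
Satisfying worlds: {s, t, u, v, w, x}.

6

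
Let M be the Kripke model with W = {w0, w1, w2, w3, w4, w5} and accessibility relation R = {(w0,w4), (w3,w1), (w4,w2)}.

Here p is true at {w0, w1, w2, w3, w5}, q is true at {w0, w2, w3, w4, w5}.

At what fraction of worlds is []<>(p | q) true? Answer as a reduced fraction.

2/3

w0: successors {w4}; <>(p | q) there: w4:T. ✓
w1: no successors, so []<>(p | q) holds vacuously. ✓
w2: no successors, so []<>(p | q) holds vacuously. ✓
w3: successors {w1}; <>(p | q) there: w1:F. ✗
w4: successors {w2}; <>(p | q) there: w2:F. ✗
w5: no successors, so []<>(p | q) holds vacuously. ✓
That's 4 of 6 worlds, so 4/6 = 2/3.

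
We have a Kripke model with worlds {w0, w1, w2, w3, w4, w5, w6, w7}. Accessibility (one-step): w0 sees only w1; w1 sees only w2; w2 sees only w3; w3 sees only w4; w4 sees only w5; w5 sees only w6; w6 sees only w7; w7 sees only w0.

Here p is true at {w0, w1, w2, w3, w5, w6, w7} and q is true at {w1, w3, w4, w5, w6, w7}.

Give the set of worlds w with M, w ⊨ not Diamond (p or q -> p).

w0: Diamond (p or q -> p) is T. ✗
w1: Diamond (p or q -> p) is T. ✗
w2: Diamond (p or q -> p) is T. ✗
w3: Diamond (p or q -> p) is F. ✓
w4: Diamond (p or q -> p) is T. ✗
w5: Diamond (p or q -> p) is T. ✗
w6: Diamond (p or q -> p) is T. ✗
w7: Diamond (p or q -> p) is T. ✗

{w3}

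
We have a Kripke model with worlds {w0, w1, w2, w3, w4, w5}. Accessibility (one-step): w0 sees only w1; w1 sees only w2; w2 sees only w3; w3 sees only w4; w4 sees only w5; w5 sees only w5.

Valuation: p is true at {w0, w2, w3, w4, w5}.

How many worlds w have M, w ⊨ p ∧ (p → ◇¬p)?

1

w0: p is T, p → ◇¬p is T. ✓
w1: p is F, p → ◇¬p is T. ✗
w2: p is T, p → ◇¬p is F. ✗
w3: p is T, p → ◇¬p is F. ✗
w4: p is T, p → ◇¬p is F. ✗
w5: p is T, p → ◇¬p is F. ✗
Satisfying worlds: {w0}.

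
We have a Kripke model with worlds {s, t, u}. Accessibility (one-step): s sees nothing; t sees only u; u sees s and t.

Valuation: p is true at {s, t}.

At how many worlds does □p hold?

2

s: no successors, so □p holds vacuously. ✓
t: successors {u}; p there: u:F. ✗
u: successors {s, t}; p there: s:T, t:T. ✓
Satisfying worlds: {s, u}.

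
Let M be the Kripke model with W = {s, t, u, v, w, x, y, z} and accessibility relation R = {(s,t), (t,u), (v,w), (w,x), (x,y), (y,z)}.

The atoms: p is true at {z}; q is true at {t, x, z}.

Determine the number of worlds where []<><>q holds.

3

s: successors {t}; <><>q there: t:F. ✗
t: successors {u}; <><>q there: u:F. ✗
u: no successors, so []<><>q holds vacuously. ✓
v: successors {w}; <><>q there: w:F. ✗
w: successors {x}; <><>q there: x:T. ✓
x: successors {y}; <><>q there: y:F. ✗
y: successors {z}; <><>q there: z:F. ✗
z: no successors, so []<><>q holds vacuously. ✓
Satisfying worlds: {u, w, z}.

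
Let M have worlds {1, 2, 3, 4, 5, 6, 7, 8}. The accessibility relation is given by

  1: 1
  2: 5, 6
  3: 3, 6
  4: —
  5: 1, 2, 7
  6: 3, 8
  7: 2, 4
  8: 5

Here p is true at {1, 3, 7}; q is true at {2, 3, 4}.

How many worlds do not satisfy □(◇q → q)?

1: successors {1}; ◇q → q there: 1:T. ✓
2: successors {5, 6}; ◇q → q there: 5:F, 6:F. ✗
3: successors {3, 6}; ◇q → q there: 3:T, 6:F. ✗
4: no successors, so □(◇q → q) holds vacuously. ✓
5: successors {1, 2, 7}; ◇q → q there: 1:T, 2:T, 7:F. ✗
6: successors {3, 8}; ◇q → q there: 3:T, 8:T. ✓
7: successors {2, 4}; ◇q → q there: 2:T, 4:T. ✓
8: successors {5}; ◇q → q there: 5:F. ✗
Satisfying worlds: {1, 4, 6, 7}.
So □(◇q → q) fails at the other 4 worlds.

4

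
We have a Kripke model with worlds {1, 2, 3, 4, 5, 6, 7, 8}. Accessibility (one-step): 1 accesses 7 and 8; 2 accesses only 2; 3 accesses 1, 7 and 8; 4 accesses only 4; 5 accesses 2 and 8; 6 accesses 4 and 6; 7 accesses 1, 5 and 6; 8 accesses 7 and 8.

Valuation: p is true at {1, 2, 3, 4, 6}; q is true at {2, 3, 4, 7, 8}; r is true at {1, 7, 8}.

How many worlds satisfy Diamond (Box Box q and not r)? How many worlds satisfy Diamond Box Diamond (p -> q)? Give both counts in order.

For Diamond (Box Box q and not r):
1: successors {7, 8}; Box Box q and not r there: 7:F, 8:F. ✗
2: successors {2}; Box Box q and not r there: 2:T. ✓
3: successors {1, 7, 8}; Box Box q and not r there: 1:F, 7:F, 8:F. ✗
4: successors {4}; Box Box q and not r there: 4:T. ✓
5: successors {2, 8}; Box Box q and not r there: 2:T, 8:F. ✓
6: successors {4, 6}; Box Box q and not r there: 4:T, 6:F. ✓
7: successors {1, 5, 6}; Box Box q and not r there: 1:F, 5:T, 6:F. ✓
8: successors {7, 8}; Box Box q and not r there: 7:F, 8:F. ✗
— 5 worlds.
For Diamond Box Diamond (p -> q):
1: successors {7, 8}; Box Diamond (p -> q) there: 7:T, 8:T. ✓
2: successors {2}; Box Diamond (p -> q) there: 2:T. ✓
3: successors {1, 7, 8}; Box Diamond (p -> q) there: 1:T, 7:T, 8:T. ✓
4: successors {4}; Box Diamond (p -> q) there: 4:T. ✓
5: successors {2, 8}; Box Diamond (p -> q) there: 2:T, 8:T. ✓
6: successors {4, 6}; Box Diamond (p -> q) there: 4:T, 6:T. ✓
7: successors {1, 5, 6}; Box Diamond (p -> q) there: 1:T, 5:T, 6:T. ✓
8: successors {7, 8}; Box Diamond (p -> q) there: 7:T, 8:T. ✓
— 8 worlds.

5 and 8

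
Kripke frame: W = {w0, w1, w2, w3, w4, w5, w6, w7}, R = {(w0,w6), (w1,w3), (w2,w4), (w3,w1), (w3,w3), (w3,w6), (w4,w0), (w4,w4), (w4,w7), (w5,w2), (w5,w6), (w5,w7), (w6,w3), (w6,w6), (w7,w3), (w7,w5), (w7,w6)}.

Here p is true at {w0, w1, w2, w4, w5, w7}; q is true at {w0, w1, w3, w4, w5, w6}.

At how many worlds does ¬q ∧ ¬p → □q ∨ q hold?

8

w0: ¬q ∧ ¬p is F, □q ∨ q is T. ✓
w1: ¬q ∧ ¬p is F, □q ∨ q is T. ✓
w2: ¬q ∧ ¬p is F, □q ∨ q is T. ✓
w3: ¬q ∧ ¬p is F, □q ∨ q is T. ✓
w4: ¬q ∧ ¬p is F, □q ∨ q is T. ✓
w5: ¬q ∧ ¬p is F, □q ∨ q is T. ✓
w6: ¬q ∧ ¬p is F, □q ∨ q is T. ✓
w7: ¬q ∧ ¬p is F, □q ∨ q is T. ✓
Satisfying worlds: {w0, w1, w2, w3, w4, w5, w6, w7}.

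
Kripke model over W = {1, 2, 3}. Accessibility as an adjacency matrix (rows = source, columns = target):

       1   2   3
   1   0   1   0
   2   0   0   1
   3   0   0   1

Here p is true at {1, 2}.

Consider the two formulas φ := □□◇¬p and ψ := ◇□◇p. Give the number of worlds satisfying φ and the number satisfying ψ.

3 and 0

For □□◇¬p:
1: successors {2}; □◇¬p there: 2:T. ✓
2: successors {3}; □◇¬p there: 3:T. ✓
3: successors {3}; □◇¬p there: 3:T. ✓
— 3 worlds.
For ◇□◇p:
1: successors {2}; □◇p there: 2:F. ✗
2: successors {3}; □◇p there: 3:F. ✗
3: successors {3}; □◇p there: 3:F. ✗
— 0 worlds.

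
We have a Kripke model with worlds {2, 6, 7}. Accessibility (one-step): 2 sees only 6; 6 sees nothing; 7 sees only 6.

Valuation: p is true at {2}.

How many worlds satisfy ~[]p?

2

2: []p is F. ✓
6: []p is T. ✗
7: []p is F. ✓
Satisfying worlds: {2, 7}.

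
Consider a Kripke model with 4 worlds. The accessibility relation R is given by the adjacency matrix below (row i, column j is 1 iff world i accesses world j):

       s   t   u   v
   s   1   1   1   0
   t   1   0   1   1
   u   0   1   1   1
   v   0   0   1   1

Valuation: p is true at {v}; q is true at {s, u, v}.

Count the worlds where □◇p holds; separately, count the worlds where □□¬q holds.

2 and 0

For □◇p:
s: successors {s, t, u}; ◇p there: s:F, t:T, u:T. ✗
t: successors {s, u, v}; ◇p there: s:F, u:T, v:T. ✗
u: successors {t, u, v}; ◇p there: t:T, u:T, v:T. ✓
v: successors {u, v}; ◇p there: u:T, v:T. ✓
— 2 worlds.
For □□¬q:
s: successors {s, t, u}; □¬q there: s:F, t:F, u:F. ✗
t: successors {s, u, v}; □¬q there: s:F, u:F, v:F. ✗
u: successors {t, u, v}; □¬q there: t:F, u:F, v:F. ✗
v: successors {u, v}; □¬q there: u:F, v:F. ✗
— 0 worlds.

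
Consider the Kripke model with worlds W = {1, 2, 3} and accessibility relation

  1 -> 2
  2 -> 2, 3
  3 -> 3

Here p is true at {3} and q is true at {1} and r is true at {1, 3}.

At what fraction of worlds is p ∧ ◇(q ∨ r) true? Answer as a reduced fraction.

1/3

1: p is F, ◇(q ∨ r) is F. ✗
2: p is F, ◇(q ∨ r) is T. ✗
3: p is T, ◇(q ∨ r) is T. ✓
That's 1 of 3 worlds, so 1/3.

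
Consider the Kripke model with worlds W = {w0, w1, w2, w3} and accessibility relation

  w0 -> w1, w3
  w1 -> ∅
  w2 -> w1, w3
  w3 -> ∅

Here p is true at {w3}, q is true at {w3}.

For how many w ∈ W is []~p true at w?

w0: successors {w1, w3}; ~p there: w1:T, w3:F. ✗
w1: no successors, so []~p holds vacuously. ✓
w2: successors {w1, w3}; ~p there: w1:T, w3:F. ✗
w3: no successors, so []~p holds vacuously. ✓
Satisfying worlds: {w1, w3}.

2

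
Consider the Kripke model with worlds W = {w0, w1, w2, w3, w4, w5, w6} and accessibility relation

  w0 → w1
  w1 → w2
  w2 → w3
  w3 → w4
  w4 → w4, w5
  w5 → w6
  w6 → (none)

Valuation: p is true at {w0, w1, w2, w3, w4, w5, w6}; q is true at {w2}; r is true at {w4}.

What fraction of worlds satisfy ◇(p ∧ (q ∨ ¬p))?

w0: successors {w1}; p ∧ (q ∨ ¬p) there: w1:F. ✗
w1: successors {w2}; p ∧ (q ∨ ¬p) there: w2:T. ✓
w2: successors {w3}; p ∧ (q ∨ ¬p) there: w3:F. ✗
w3: successors {w4}; p ∧ (q ∨ ¬p) there: w4:F. ✗
w4: successors {w4, w5}; p ∧ (q ∨ ¬p) there: w4:F, w5:F. ✗
w5: successors {w6}; p ∧ (q ∨ ¬p) there: w6:F. ✗
w6: no successors, so ◇(p ∧ (q ∨ ¬p)) fails. ✗
That's 1 of 7 worlds, so 1/7.

1/7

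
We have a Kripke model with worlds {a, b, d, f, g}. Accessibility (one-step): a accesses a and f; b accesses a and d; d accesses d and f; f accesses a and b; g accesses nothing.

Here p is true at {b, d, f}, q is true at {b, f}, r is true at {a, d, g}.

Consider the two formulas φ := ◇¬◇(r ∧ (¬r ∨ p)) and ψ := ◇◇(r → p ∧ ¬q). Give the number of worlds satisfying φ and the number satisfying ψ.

For ◇¬◇(r ∧ (¬r ∨ p)):
a: successors {a, f}; ¬◇(r ∧ (¬r ∨ p)) there: a:T, f:T. ✓
b: successors {a, d}; ¬◇(r ∧ (¬r ∨ p)) there: a:T, d:F. ✓
d: successors {d, f}; ¬◇(r ∧ (¬r ∨ p)) there: d:F, f:T. ✓
f: successors {a, b}; ¬◇(r ∧ (¬r ∨ p)) there: a:T, b:F. ✓
g: no successors, so ◇¬◇(r ∧ (¬r ∨ p)) fails. ✗
— 4 worlds.
For ◇◇(r → p ∧ ¬q):
a: successors {a, f}; ◇(r → p ∧ ¬q) there: a:T, f:T. ✓
b: successors {a, d}; ◇(r → p ∧ ¬q) there: a:T, d:T. ✓
d: successors {d, f}; ◇(r → p ∧ ¬q) there: d:T, f:T. ✓
f: successors {a, b}; ◇(r → p ∧ ¬q) there: a:T, b:T. ✓
g: no successors, so ◇◇(r → p ∧ ¬q) fails. ✗
— 4 worlds.

4 and 4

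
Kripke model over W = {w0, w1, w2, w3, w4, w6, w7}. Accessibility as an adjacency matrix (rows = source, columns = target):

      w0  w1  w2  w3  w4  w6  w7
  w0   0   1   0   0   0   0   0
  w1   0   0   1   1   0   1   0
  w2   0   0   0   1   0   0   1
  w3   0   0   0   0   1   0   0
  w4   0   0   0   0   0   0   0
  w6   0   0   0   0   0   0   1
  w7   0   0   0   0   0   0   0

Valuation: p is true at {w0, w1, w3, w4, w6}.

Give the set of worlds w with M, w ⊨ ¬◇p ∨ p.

{w0, w1, w3, w4, w6, w7}

w0: ¬◇p is F, p is T. ✓
w1: ¬◇p is F, p is T. ✓
w2: ¬◇p is F, p is F. ✗
w3: ¬◇p is F, p is T. ✓
w4: ¬◇p is T, p is T. ✓
w6: ¬◇p is T, p is T. ✓
w7: ¬◇p is T, p is F. ✓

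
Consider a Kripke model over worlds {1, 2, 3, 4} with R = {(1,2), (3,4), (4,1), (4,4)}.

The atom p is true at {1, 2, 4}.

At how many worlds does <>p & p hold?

2

1: <>p is T, p is T. ✓
2: <>p is F, p is T. ✗
3: <>p is T, p is F. ✗
4: <>p is T, p is T. ✓
Satisfying worlds: {1, 4}.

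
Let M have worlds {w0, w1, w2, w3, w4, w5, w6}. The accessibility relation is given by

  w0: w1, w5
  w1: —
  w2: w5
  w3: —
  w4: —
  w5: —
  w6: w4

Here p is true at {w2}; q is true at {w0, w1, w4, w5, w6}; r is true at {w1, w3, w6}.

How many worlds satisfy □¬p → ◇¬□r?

w0: □¬p is T, ◇¬□r is F. ✗
w1: □¬p is T, ◇¬□r is F. ✗
w2: □¬p is T, ◇¬□r is F. ✗
w3: □¬p is T, ◇¬□r is F. ✗
w4: □¬p is T, ◇¬□r is F. ✗
w5: □¬p is T, ◇¬□r is F. ✗
w6: □¬p is T, ◇¬□r is F. ✗
Satisfying worlds: ∅.

0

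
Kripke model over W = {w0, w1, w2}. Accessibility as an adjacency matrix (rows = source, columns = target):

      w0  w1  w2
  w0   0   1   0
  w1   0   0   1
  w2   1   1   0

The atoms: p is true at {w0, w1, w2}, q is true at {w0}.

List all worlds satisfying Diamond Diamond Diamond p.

{w0, w1, w2}

w0: successors {w1}; Diamond Diamond p there: w1:T. ✓
w1: successors {w2}; Diamond Diamond p there: w2:T. ✓
w2: successors {w0, w1}; Diamond Diamond p there: w0:T, w1:T. ✓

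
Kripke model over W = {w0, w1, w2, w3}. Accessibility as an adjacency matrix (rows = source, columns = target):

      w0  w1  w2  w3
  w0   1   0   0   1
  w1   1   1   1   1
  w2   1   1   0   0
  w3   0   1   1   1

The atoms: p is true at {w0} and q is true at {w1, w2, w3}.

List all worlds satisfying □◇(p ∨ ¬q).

w0: successors {w0, w3}; ◇(p ∨ ¬q) there: w0:T, w3:F. ✗
w1: successors {w0, w1, w2, w3}; ◇(p ∨ ¬q) there: w0:T, w1:T, w2:T, w3:F. ✗
w2: successors {w0, w1}; ◇(p ∨ ¬q) there: w0:T, w1:T. ✓
w3: successors {w1, w2, w3}; ◇(p ∨ ¬q) there: w1:T, w2:T, w3:F. ✗

{w2}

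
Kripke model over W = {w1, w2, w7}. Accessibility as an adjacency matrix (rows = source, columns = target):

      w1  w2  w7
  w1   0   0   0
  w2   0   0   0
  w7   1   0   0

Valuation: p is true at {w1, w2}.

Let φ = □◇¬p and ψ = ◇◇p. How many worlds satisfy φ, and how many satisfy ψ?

For □◇¬p:
w1: no successors, so □◇¬p holds vacuously. ✓
w2: no successors, so □◇¬p holds vacuously. ✓
w7: successors {w1}; ◇¬p there: w1:F. ✗
— 2 worlds.
For ◇◇p:
w1: no successors, so ◇◇p fails. ✗
w2: no successors, so ◇◇p fails. ✗
w7: successors {w1}; ◇p there: w1:F. ✗
— 0 worlds.

2 and 0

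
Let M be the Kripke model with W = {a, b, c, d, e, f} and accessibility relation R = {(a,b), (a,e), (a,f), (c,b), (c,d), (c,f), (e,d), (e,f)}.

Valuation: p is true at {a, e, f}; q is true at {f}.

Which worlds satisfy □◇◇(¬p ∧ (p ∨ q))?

{b, d, f}

a: successors {b, e, f}; ◇◇(¬p ∧ (p ∨ q)) there: b:F, e:F, f:F. ✗
b: no successors, so □◇◇(¬p ∧ (p ∨ q)) holds vacuously. ✓
c: successors {b, d, f}; ◇◇(¬p ∧ (p ∨ q)) there: b:F, d:F, f:F. ✗
d: no successors, so □◇◇(¬p ∧ (p ∨ q)) holds vacuously. ✓
e: successors {d, f}; ◇◇(¬p ∧ (p ∨ q)) there: d:F, f:F. ✗
f: no successors, so □◇◇(¬p ∧ (p ∨ q)) holds vacuously. ✓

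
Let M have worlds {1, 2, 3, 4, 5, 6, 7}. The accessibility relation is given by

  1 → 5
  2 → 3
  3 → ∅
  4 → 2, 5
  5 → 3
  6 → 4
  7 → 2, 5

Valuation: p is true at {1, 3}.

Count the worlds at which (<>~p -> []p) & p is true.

1: <>~p -> []p is F, p is T. ✗
2: <>~p -> []p is T, p is F. ✗
3: <>~p -> []p is T, p is T. ✓
4: <>~p -> []p is F, p is F. ✗
5: <>~p -> []p is T, p is F. ✗
6: <>~p -> []p is F, p is F. ✗
7: <>~p -> []p is F, p is F. ✗
Satisfying worlds: {3}.

1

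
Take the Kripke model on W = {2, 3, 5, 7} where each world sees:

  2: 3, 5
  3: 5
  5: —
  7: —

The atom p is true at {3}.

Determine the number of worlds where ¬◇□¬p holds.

2

2: ◇□¬p is T. ✗
3: ◇□¬p is T. ✗
5: ◇□¬p is F. ✓
7: ◇□¬p is F. ✓
Satisfying worlds: {5, 7}.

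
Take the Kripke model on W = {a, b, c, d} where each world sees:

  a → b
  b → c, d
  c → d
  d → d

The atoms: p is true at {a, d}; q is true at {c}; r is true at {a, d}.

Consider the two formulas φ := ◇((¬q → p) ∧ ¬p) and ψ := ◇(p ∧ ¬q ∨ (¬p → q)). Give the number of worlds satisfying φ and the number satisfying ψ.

1 and 3

For ◇((¬q → p) ∧ ¬p):
a: successors {b}; (¬q → p) ∧ ¬p there: b:F. ✗
b: successors {c, d}; (¬q → p) ∧ ¬p there: c:T, d:F. ✓
c: successors {d}; (¬q → p) ∧ ¬p there: d:F. ✗
d: successors {d}; (¬q → p) ∧ ¬p there: d:F. ✗
— 1 world.
For ◇(p ∧ ¬q ∨ (¬p → q)):
a: successors {b}; p ∧ ¬q ∨ (¬p → q) there: b:F. ✗
b: successors {c, d}; p ∧ ¬q ∨ (¬p → q) there: c:T, d:T. ✓
c: successors {d}; p ∧ ¬q ∨ (¬p → q) there: d:T. ✓
d: successors {d}; p ∧ ¬q ∨ (¬p → q) there: d:T. ✓
— 3 worlds.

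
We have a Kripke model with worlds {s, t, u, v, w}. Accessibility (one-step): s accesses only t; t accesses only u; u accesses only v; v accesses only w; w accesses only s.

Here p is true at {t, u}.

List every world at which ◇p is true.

s: successors {t}; p there: t:T. ✓
t: successors {u}; p there: u:T. ✓
u: successors {v}; p there: v:F. ✗
v: successors {w}; p there: w:F. ✗
w: successors {s}; p there: s:F. ✗

{s, t}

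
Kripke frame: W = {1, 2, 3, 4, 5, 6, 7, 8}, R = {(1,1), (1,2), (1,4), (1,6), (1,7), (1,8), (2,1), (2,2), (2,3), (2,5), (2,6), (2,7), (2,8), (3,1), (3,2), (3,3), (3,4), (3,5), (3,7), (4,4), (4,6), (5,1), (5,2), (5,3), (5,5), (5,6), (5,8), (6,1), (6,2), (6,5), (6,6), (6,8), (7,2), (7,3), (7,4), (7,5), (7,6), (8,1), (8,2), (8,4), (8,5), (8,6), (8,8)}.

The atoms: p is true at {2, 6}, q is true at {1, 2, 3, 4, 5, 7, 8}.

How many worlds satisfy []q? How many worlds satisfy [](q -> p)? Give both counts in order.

For []q:
1: successors {1, 2, 4, 6, 7, 8}; q there: 1:T, 2:T, 4:T, 6:F, 7:T, 8:T. ✗
2: successors {1, 2, 3, 5, 6, 7, 8}; q there: 1:T, 2:T, 3:T, 5:T, 6:F, 7:T, 8:T. ✗
3: successors {1, 2, 3, 4, 5, 7}; q there: 1:T, 2:T, 3:T, 4:T, 5:T, 7:T. ✓
4: successors {4, 6}; q there: 4:T, 6:F. ✗
5: successors {1, 2, 3, 5, 6, 8}; q there: 1:T, 2:T, 3:T, 5:T, 6:F, 8:T. ✗
6: successors {1, 2, 5, 6, 8}; q there: 1:T, 2:T, 5:T, 6:F, 8:T. ✗
7: successors {2, 3, 4, 5, 6}; q there: 2:T, 3:T, 4:T, 5:T, 6:F. ✗
8: successors {1, 2, 4, 5, 6, 8}; q there: 1:T, 2:T, 4:T, 5:T, 6:F, 8:T. ✗
— 1 world.
For [](q -> p):
1: successors {1, 2, 4, 6, 7, 8}; q -> p there: 1:F, 2:T, 4:F, 6:T, 7:F, 8:F. ✗
2: successors {1, 2, 3, 5, 6, 7, 8}; q -> p there: 1:F, 2:T, 3:F, 5:F, 6:T, 7:F, 8:F. ✗
3: successors {1, 2, 3, 4, 5, 7}; q -> p there: 1:F, 2:T, 3:F, 4:F, 5:F, 7:F. ✗
4: successors {4, 6}; q -> p there: 4:F, 6:T. ✗
5: successors {1, 2, 3, 5, 6, 8}; q -> p there: 1:F, 2:T, 3:F, 5:F, 6:T, 8:F. ✗
6: successors {1, 2, 5, 6, 8}; q -> p there: 1:F, 2:T, 5:F, 6:T, 8:F. ✗
7: successors {2, 3, 4, 5, 6}; q -> p there: 2:T, 3:F, 4:F, 5:F, 6:T. ✗
8: successors {1, 2, 4, 5, 6, 8}; q -> p there: 1:F, 2:T, 4:F, 5:F, 6:T, 8:F. ✗
— 0 worlds.

1 and 0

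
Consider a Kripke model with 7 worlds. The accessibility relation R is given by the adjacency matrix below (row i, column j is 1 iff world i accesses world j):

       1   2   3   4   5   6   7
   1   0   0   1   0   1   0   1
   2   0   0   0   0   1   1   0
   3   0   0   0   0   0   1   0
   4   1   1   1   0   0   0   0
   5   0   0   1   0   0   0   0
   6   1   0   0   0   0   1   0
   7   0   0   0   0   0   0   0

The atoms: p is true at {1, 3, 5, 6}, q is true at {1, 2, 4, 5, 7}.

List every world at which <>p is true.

{1, 2, 3, 4, 5, 6}

1: successors {3, 5, 7}; p there: 3:T, 5:T, 7:F. ✓
2: successors {5, 6}; p there: 5:T, 6:T. ✓
3: successors {6}; p there: 6:T. ✓
4: successors {1, 2, 3}; p there: 1:T, 2:F, 3:T. ✓
5: successors {3}; p there: 3:T. ✓
6: successors {1, 6}; p there: 1:T, 6:T. ✓
7: no successors, so <>p fails. ✗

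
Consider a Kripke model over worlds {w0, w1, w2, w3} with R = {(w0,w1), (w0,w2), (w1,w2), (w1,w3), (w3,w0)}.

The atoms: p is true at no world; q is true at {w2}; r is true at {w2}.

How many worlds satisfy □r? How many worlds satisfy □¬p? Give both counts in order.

For □r:
w0: successors {w1, w2}; r there: w1:F, w2:T. ✗
w1: successors {w2, w3}; r there: w2:T, w3:F. ✗
w2: no successors, so □r holds vacuously. ✓
w3: successors {w0}; r there: w0:F. ✗
— 1 world.
For □¬p:
w0: successors {w1, w2}; ¬p there: w1:T, w2:T. ✓
w1: successors {w2, w3}; ¬p there: w2:T, w3:T. ✓
w2: no successors, so □¬p holds vacuously. ✓
w3: successors {w0}; ¬p there: w0:T. ✓
— 4 worlds.

1 and 4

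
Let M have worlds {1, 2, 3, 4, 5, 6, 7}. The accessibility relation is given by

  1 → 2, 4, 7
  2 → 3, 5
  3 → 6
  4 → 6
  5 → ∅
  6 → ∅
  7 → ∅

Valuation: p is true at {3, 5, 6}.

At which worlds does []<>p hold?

1: successors {2, 4, 7}; <>p there: 2:T, 4:T, 7:F. ✗
2: successors {3, 5}; <>p there: 3:T, 5:F. ✗
3: successors {6}; <>p there: 6:F. ✗
4: successors {6}; <>p there: 6:F. ✗
5: no successors, so []<>p holds vacuously. ✓
6: no successors, so []<>p holds vacuously. ✓
7: no successors, so []<>p holds vacuously. ✓

{5, 6, 7}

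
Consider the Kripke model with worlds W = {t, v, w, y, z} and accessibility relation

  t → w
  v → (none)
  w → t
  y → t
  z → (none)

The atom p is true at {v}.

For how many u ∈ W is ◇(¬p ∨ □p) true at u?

t: successors {w}; ¬p ∨ □p there: w:T. ✓
v: no successors, so ◇(¬p ∨ □p) fails. ✗
w: successors {t}; ¬p ∨ □p there: t:T. ✓
y: successors {t}; ¬p ∨ □p there: t:T. ✓
z: no successors, so ◇(¬p ∨ □p) fails. ✗
Satisfying worlds: {t, w, y}.

3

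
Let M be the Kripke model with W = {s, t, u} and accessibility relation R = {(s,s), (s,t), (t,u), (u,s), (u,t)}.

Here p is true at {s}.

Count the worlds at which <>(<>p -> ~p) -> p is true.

1

s: <>(<>p -> ~p) is T, p is T. ✓
t: <>(<>p -> ~p) is T, p is F. ✗
u: <>(<>p -> ~p) is T, p is F. ✗
Satisfying worlds: {s}.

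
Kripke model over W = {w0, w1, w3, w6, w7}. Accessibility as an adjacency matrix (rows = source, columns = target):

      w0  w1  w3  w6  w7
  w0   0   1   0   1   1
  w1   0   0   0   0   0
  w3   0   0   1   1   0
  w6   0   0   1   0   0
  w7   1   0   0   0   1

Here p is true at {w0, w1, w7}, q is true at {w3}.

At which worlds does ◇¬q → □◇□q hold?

{w1, w6}

w0: ◇¬q is T, □◇□q is F. ✗
w1: ◇¬q is F, □◇□q is T. ✓
w3: ◇¬q is T, □◇□q is F. ✗
w6: ◇¬q is F, □◇□q is T. ✓
w7: ◇¬q is T, □◇□q is F. ✗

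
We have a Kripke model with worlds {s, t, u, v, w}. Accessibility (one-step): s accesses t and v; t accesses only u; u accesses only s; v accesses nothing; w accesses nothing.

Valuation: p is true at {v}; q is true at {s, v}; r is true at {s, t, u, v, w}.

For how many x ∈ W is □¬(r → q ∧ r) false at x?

2

s: successors {t, v}; ¬(r → q ∧ r) there: t:T, v:F. ✗
t: successors {u}; ¬(r → q ∧ r) there: u:T. ✓
u: successors {s}; ¬(r → q ∧ r) there: s:F. ✗
v: no successors, so □¬(r → q ∧ r) holds vacuously. ✓
w: no successors, so □¬(r → q ∧ r) holds vacuously. ✓
Satisfying worlds: {t, v, w}.
So □¬(r → q ∧ r) fails at the other 2 worlds.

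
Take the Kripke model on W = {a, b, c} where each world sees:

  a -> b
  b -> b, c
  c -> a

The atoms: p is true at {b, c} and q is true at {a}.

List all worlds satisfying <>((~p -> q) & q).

{c}

a: successors {b}; (~p -> q) & q there: b:F. ✗
b: successors {b, c}; (~p -> q) & q there: b:F, c:F. ✗
c: successors {a}; (~p -> q) & q there: a:T. ✓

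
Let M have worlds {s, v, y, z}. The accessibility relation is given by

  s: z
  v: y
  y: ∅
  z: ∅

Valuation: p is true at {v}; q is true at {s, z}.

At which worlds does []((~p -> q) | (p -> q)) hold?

s: successors {z}; (~p -> q) | (p -> q) there: z:T. ✓
v: successors {y}; (~p -> q) | (p -> q) there: y:T. ✓
y: no successors, so []((~p -> q) | (p -> q)) holds vacuously. ✓
z: no successors, so []((~p -> q) | (p -> q)) holds vacuously. ✓

{s, v, y, z}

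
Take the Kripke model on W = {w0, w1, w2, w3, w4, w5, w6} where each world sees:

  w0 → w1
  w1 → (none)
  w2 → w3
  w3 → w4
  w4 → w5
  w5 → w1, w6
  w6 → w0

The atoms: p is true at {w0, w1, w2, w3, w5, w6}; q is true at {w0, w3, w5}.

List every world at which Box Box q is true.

{w0, w1, w3, w5}

w0: successors {w1}; Box q there: w1:T. ✓
w1: no successors, so Box Box q holds vacuously. ✓
w2: successors {w3}; Box q there: w3:F. ✗
w3: successors {w4}; Box q there: w4:T. ✓
w4: successors {w5}; Box q there: w5:F. ✗
w5: successors {w1, w6}; Box q there: w1:T, w6:T. ✓
w6: successors {w0}; Box q there: w0:F. ✗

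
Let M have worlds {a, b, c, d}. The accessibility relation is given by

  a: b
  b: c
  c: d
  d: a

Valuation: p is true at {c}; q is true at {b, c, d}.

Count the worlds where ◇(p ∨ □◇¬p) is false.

a: successors {b}; p ∨ □◇¬p there: b:T. ✓
b: successors {c}; p ∨ □◇¬p there: c:T. ✓
c: successors {d}; p ∨ □◇¬p there: d:T. ✓
d: successors {a}; p ∨ □◇¬p there: a:F. ✗
Satisfying worlds: {a, b, c}.
So ◇(p ∨ □◇¬p) fails at the other 1 world.

1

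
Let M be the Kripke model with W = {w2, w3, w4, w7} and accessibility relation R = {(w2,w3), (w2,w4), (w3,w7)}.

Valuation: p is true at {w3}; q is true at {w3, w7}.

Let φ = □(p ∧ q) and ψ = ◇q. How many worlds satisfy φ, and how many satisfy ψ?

For □(p ∧ q):
w2: successors {w3, w4}; p ∧ q there: w3:T, w4:F. ✗
w3: successors {w7}; p ∧ q there: w7:F. ✗
w4: no successors, so □(p ∧ q) holds vacuously. ✓
w7: no successors, so □(p ∧ q) holds vacuously. ✓
— 2 worlds.
For ◇q:
w2: successors {w3, w4}; q there: w3:T, w4:F. ✓
w3: successors {w7}; q there: w7:T. ✓
w4: no successors, so ◇q fails. ✗
w7: no successors, so ◇q fails. ✗
— 2 worlds.

2 and 2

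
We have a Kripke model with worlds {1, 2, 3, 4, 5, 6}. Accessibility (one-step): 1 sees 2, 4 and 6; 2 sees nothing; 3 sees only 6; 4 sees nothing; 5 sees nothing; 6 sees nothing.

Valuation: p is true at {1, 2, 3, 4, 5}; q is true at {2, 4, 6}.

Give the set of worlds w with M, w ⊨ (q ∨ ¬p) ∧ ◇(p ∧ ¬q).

∅

1: q ∨ ¬p is F, ◇(p ∧ ¬q) is F. ✗
2: q ∨ ¬p is T, ◇(p ∧ ¬q) is F. ✗
3: q ∨ ¬p is F, ◇(p ∧ ¬q) is F. ✗
4: q ∨ ¬p is T, ◇(p ∧ ¬q) is F. ✗
5: q ∨ ¬p is F, ◇(p ∧ ¬q) is F. ✗
6: q ∨ ¬p is T, ◇(p ∧ ¬q) is F. ✗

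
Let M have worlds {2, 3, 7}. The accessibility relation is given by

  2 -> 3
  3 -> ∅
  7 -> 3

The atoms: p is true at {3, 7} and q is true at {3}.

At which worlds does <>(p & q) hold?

{2, 7}

2: successors {3}; p & q there: 3:T. ✓
3: no successors, so <>(p & q) fails. ✗
7: successors {3}; p & q there: 3:T. ✓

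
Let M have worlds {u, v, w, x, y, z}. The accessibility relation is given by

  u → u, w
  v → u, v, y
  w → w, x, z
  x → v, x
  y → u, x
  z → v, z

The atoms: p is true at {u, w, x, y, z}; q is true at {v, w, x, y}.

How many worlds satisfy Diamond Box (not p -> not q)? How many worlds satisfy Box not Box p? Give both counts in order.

4 and 2

For Diamond Box (not p -> not q):
u: successors {u, w}; Box (not p -> not q) there: u:T, w:T. ✓
v: successors {u, v, y}; Box (not p -> not q) there: u:T, v:F, y:T. ✓
w: successors {w, x, z}; Box (not p -> not q) there: w:T, x:F, z:F. ✓
x: successors {v, x}; Box (not p -> not q) there: v:F, x:F. ✗
y: successors {u, x}; Box (not p -> not q) there: u:T, x:F. ✓
z: successors {v, z}; Box (not p -> not q) there: v:F, z:F. ✗
— 4 worlds.
For Box not Box p:
u: successors {u, w}; not Box p there: u:F, w:F. ✗
v: successors {u, v, y}; not Box p there: u:F, v:T, y:F. ✗
w: successors {w, x, z}; not Box p there: w:F, x:T, z:T. ✗
x: successors {v, x}; not Box p there: v:T, x:T. ✓
y: successors {u, x}; not Box p there: u:F, x:T. ✗
z: successors {v, z}; not Box p there: v:T, z:T. ✓
— 2 worlds.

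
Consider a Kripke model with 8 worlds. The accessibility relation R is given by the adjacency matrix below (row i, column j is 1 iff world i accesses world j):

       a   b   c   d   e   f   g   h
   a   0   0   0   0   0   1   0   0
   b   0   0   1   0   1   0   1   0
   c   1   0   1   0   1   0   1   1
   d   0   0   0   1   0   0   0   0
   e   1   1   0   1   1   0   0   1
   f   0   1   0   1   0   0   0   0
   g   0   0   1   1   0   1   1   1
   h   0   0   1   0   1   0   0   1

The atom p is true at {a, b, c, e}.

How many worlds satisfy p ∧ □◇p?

a: p is T, □◇p is T. ✓
b: p is T, □◇p is T. ✓
c: p is T, □◇p is F. ✗
d: p is F, □◇p is F. ✗
e: p is T, □◇p is F. ✗
f: p is F, □◇p is F. ✗
g: p is F, □◇p is F. ✗
h: p is F, □◇p is T. ✗
Satisfying worlds: {a, b}.

2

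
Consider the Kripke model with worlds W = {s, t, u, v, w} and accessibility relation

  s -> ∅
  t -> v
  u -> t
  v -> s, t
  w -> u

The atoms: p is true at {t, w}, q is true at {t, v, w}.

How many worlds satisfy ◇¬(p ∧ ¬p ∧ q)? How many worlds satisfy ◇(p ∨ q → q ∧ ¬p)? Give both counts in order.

For ◇¬(p ∧ ¬p ∧ q):
s: no successors, so ◇¬(p ∧ ¬p ∧ q) fails. ✗
t: successors {v}; ¬(p ∧ ¬p ∧ q) there: v:T. ✓
u: successors {t}; ¬(p ∧ ¬p ∧ q) there: t:T. ✓
v: successors {s, t}; ¬(p ∧ ¬p ∧ q) there: s:T, t:T. ✓
w: successors {u}; ¬(p ∧ ¬p ∧ q) there: u:T. ✓
— 4 worlds.
For ◇(p ∨ q → q ∧ ¬p):
s: no successors, so ◇(p ∨ q → q ∧ ¬p) fails. ✗
t: successors {v}; p ∨ q → q ∧ ¬p there: v:T. ✓
u: successors {t}; p ∨ q → q ∧ ¬p there: t:F. ✗
v: successors {s, t}; p ∨ q → q ∧ ¬p there: s:T, t:F. ✓
w: successors {u}; p ∨ q → q ∧ ¬p there: u:T. ✓
— 3 worlds.

4 and 3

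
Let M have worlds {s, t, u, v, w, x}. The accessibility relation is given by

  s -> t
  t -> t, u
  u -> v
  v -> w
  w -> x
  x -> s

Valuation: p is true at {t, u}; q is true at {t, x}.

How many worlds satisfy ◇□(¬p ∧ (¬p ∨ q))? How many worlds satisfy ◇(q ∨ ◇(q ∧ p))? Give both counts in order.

For ◇□(¬p ∧ (¬p ∨ q)):
s: successors {t}; □(¬p ∧ (¬p ∨ q)) there: t:F. ✗
t: successors {t, u}; □(¬p ∧ (¬p ∨ q)) there: t:F, u:T. ✓
u: successors {v}; □(¬p ∧ (¬p ∨ q)) there: v:T. ✓
v: successors {w}; □(¬p ∧ (¬p ∨ q)) there: w:T. ✓
w: successors {x}; □(¬p ∧ (¬p ∨ q)) there: x:T. ✓
x: successors {s}; □(¬p ∧ (¬p ∨ q)) there: s:F. ✗
— 4 worlds.
For ◇(q ∨ ◇(q ∧ p)):
s: successors {t}; q ∨ ◇(q ∧ p) there: t:T. ✓
t: successors {t, u}; q ∨ ◇(q ∧ p) there: t:T, u:F. ✓
u: successors {v}; q ∨ ◇(q ∧ p) there: v:F. ✗
v: successors {w}; q ∨ ◇(q ∧ p) there: w:F. ✗
w: successors {x}; q ∨ ◇(q ∧ p) there: x:T. ✓
x: successors {s}; q ∨ ◇(q ∧ p) there: s:T. ✓
— 4 worlds.

4 and 4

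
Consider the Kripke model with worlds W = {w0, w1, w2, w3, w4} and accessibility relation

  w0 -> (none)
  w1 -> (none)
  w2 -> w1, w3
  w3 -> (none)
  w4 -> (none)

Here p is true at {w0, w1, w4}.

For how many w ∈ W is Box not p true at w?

4

w0: no successors, so Box not p holds vacuously. ✓
w1: no successors, so Box not p holds vacuously. ✓
w2: successors {w1, w3}; not p there: w1:F, w3:T. ✗
w3: no successors, so Box not p holds vacuously. ✓
w4: no successors, so Box not p holds vacuously. ✓
Satisfying worlds: {w0, w1, w3, w4}.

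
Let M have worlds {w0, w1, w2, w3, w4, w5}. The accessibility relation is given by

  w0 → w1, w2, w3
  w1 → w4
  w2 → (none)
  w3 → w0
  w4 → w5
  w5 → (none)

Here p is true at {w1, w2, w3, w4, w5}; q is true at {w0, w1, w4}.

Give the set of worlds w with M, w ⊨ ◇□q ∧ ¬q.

w0: ◇□q is T, ¬q is F. ✗
w1: ◇□q is F, ¬q is F. ✗
w2: ◇□q is F, ¬q is T. ✗
w3: ◇□q is F, ¬q is T. ✗
w4: ◇□q is T, ¬q is F. ✗
w5: ◇□q is F, ¬q is T. ✗

∅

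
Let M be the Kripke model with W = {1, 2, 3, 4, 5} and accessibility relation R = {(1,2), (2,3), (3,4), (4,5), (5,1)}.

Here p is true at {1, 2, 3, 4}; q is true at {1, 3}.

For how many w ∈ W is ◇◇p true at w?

4

1: successors {2}; ◇p there: 2:T. ✓
2: successors {3}; ◇p there: 3:T. ✓
3: successors {4}; ◇p there: 4:F. ✗
4: successors {5}; ◇p there: 5:T. ✓
5: successors {1}; ◇p there: 1:T. ✓
Satisfying worlds: {1, 2, 4, 5}.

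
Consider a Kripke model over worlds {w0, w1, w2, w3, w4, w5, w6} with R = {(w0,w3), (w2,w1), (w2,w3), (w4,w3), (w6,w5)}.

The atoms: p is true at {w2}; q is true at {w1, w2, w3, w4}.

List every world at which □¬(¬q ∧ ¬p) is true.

w0: successors {w3}; ¬(¬q ∧ ¬p) there: w3:T. ✓
w1: no successors, so □¬(¬q ∧ ¬p) holds vacuously. ✓
w2: successors {w1, w3}; ¬(¬q ∧ ¬p) there: w1:T, w3:T. ✓
w3: no successors, so □¬(¬q ∧ ¬p) holds vacuously. ✓
w4: successors {w3}; ¬(¬q ∧ ¬p) there: w3:T. ✓
w5: no successors, so □¬(¬q ∧ ¬p) holds vacuously. ✓
w6: successors {w5}; ¬(¬q ∧ ¬p) there: w5:F. ✗

{w0, w1, w2, w3, w4, w5}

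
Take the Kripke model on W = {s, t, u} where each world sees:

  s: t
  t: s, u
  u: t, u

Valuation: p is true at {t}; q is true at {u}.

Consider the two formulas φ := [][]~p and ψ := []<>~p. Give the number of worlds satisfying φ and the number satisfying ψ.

For [][]~p:
s: successors {t}; []~p there: t:T. ✓
t: successors {s, u}; []~p there: s:F, u:F. ✗
u: successors {t, u}; []~p there: t:T, u:F. ✗
— 1 world.
For []<>~p:
s: successors {t}; <>~p there: t:T. ✓
t: successors {s, u}; <>~p there: s:F, u:T. ✗
u: successors {t, u}; <>~p there: t:T, u:T. ✓
— 2 worlds.

1 and 2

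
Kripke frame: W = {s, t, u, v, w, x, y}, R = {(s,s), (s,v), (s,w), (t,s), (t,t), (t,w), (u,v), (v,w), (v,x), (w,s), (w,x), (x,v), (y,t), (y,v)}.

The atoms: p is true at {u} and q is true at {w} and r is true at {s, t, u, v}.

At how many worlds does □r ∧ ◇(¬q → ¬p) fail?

s: □r is F, ◇(¬q → ¬p) is T. ✗
t: □r is F, ◇(¬q → ¬p) is T. ✗
u: □r is T, ◇(¬q → ¬p) is T. ✓
v: □r is F, ◇(¬q → ¬p) is T. ✗
w: □r is F, ◇(¬q → ¬p) is T. ✗
x: □r is T, ◇(¬q → ¬p) is T. ✓
y: □r is T, ◇(¬q → ¬p) is T. ✓
Satisfying worlds: {u, x, y}.
So □r ∧ ◇(¬q → ¬p) fails at the other 4 worlds.

4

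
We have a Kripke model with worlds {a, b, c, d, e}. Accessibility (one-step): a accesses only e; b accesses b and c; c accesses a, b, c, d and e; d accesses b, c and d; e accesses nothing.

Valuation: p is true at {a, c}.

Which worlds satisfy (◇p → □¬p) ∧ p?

{a}

a: ◇p → □¬p is T, p is T. ✓
b: ◇p → □¬p is F, p is F. ✗
c: ◇p → □¬p is F, p is T. ✗
d: ◇p → □¬p is F, p is F. ✗
e: ◇p → □¬p is T, p is F. ✗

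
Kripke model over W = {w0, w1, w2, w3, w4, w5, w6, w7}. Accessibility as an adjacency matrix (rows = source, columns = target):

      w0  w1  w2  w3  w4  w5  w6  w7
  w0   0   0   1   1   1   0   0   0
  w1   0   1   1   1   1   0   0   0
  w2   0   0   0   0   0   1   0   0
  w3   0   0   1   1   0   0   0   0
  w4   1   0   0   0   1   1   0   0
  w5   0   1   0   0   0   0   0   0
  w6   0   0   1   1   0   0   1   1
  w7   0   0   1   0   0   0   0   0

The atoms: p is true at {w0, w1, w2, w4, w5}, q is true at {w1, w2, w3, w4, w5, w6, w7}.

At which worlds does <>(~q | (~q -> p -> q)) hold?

w0: successors {w2, w3, w4}; ~q | (~q -> p -> q) there: w2:T, w3:T, w4:T. ✓
w1: successors {w1, w2, w3, w4}; ~q | (~q -> p -> q) there: w1:T, w2:T, w3:T, w4:T. ✓
w2: successors {w5}; ~q | (~q -> p -> q) there: w5:T. ✓
w3: successors {w2, w3}; ~q | (~q -> p -> q) there: w2:T, w3:T. ✓
w4: successors {w0, w4, w5}; ~q | (~q -> p -> q) there: w0:T, w4:T, w5:T. ✓
w5: successors {w1}; ~q | (~q -> p -> q) there: w1:T. ✓
w6: successors {w2, w3, w6, w7}; ~q | (~q -> p -> q) there: w2:T, w3:T, w6:T, w7:T. ✓
w7: successors {w2}; ~q | (~q -> p -> q) there: w2:T. ✓

{w0, w1, w2, w3, w4, w5, w6, w7}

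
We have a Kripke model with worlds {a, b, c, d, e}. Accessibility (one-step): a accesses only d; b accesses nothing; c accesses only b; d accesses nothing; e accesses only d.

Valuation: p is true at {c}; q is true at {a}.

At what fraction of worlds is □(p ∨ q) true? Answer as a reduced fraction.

a: successors {d}; p ∨ q there: d:F. ✗
b: no successors, so □(p ∨ q) holds vacuously. ✓
c: successors {b}; p ∨ q there: b:F. ✗
d: no successors, so □(p ∨ q) holds vacuously. ✓
e: successors {d}; p ∨ q there: d:F. ✗
That's 2 of 5 worlds, so 2/5.

2/5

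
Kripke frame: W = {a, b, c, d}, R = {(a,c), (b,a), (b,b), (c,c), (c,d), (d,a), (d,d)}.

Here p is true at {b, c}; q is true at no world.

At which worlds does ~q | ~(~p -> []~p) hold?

{a, b, c, d}

a: ~q is T, ~(~p -> []~p) is T. ✓
b: ~q is T, ~(~p -> []~p) is F. ✓
c: ~q is T, ~(~p -> []~p) is F. ✓
d: ~q is T, ~(~p -> []~p) is F. ✓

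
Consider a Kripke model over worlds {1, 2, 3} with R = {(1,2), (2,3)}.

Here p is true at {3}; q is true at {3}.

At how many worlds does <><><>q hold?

0

1: successors {2}; <><>q there: 2:F. ✗
2: successors {3}; <><>q there: 3:F. ✗
3: no successors, so <><><>q fails. ✗
Satisfying worlds: ∅.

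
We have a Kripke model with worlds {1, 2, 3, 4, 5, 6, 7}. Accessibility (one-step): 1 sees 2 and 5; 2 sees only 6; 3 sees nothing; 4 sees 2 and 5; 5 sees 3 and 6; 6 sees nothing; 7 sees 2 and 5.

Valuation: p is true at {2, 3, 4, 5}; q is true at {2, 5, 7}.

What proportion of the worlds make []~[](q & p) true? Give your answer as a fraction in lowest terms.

1: successors {2, 5}; ~[](q & p) there: 2:T, 5:T. ✓
2: successors {6}; ~[](q & p) there: 6:F. ✗
3: no successors, so []~[](q & p) holds vacuously. ✓
4: successors {2, 5}; ~[](q & p) there: 2:T, 5:T. ✓
5: successors {3, 6}; ~[](q & p) there: 3:F, 6:F. ✗
6: no successors, so []~[](q & p) holds vacuously. ✓
7: successors {2, 5}; ~[](q & p) there: 2:T, 5:T. ✓
That's 5 of 7 worlds, so 5/7.

5/7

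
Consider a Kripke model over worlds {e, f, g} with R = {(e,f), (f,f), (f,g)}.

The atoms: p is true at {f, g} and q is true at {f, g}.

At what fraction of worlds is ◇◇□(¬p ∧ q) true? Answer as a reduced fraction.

2/3

e: successors {f}; ◇□(¬p ∧ q) there: f:T. ✓
f: successors {f, g}; ◇□(¬p ∧ q) there: f:T, g:F. ✓
g: no successors, so ◇◇□(¬p ∧ q) fails. ✗
That's 2 of 3 worlds, so 2/3.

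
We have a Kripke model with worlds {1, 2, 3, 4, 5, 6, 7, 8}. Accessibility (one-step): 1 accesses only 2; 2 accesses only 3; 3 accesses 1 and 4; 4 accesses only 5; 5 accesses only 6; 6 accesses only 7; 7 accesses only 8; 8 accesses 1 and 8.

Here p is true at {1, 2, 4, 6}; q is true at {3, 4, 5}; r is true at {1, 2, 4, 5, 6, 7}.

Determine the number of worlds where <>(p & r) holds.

4

1: successors {2}; p & r there: 2:T. ✓
2: successors {3}; p & r there: 3:F. ✗
3: successors {1, 4}; p & r there: 1:T, 4:T. ✓
4: successors {5}; p & r there: 5:F. ✗
5: successors {6}; p & r there: 6:T. ✓
6: successors {7}; p & r there: 7:F. ✗
7: successors {8}; p & r there: 8:F. ✗
8: successors {1, 8}; p & r there: 1:T, 8:F. ✓
Satisfying worlds: {1, 3, 5, 8}.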